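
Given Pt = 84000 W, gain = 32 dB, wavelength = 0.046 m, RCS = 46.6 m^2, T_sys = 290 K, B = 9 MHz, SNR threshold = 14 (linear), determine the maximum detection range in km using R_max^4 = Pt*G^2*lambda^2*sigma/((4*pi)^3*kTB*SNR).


G_lin = 10^(32/10) = 1584.893192
R^4 = 84000 * 1584.893192^2 * 0.046^2 * 46.6 / ((4*pi)^3 * 1.38e-23 * 290 * 9000000.0 * 14)
R^4 = 2.07924e19 m^4
R_max = (2.07924e19)^(1/4) = 67526.8 m = 67.5 km

67.5 km


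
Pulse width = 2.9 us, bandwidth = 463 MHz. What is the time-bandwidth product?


TBP = 2.9 * 463 = 1342.7

1342.7


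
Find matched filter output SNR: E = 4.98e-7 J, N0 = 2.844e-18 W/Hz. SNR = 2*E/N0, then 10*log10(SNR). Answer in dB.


SNR_lin = 2 * 4.98e-7 / 2.844e-18 = 3.502e11
SNR_dB = 10*log10(3.502e11) = 115.4 dB

115.4 dB


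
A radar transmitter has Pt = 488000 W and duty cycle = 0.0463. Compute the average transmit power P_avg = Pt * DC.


P_avg = 488000 * 0.0463 = 22594.4 W

22594.4 W


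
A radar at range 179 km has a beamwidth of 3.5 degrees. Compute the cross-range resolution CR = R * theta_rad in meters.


BW_rad = 0.061086524
CR = 179000 * 0.061086524 = 10934.5 m

10934.5 m


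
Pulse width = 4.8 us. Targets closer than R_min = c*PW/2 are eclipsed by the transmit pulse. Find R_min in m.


R_min = 3e8 * 4.8e-6 / 2 = 720.0 m

720.0 m


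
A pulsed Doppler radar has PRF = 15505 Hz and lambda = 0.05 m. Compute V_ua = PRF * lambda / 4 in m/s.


V_ua = 15505 * 0.05 / 4 = 193.8 m/s

193.8 m/s


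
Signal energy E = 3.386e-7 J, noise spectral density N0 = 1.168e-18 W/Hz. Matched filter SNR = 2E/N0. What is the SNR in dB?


SNR_lin = 2 * 3.386e-7 / 1.168e-18 = 5.798e11
SNR_dB = 10*log10(5.798e11) = 117.6 dB

117.6 dB


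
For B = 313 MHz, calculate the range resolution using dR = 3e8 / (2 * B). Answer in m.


dR = 3e8 / (2 * 313000000.0) = 0.48 m

0.48 m


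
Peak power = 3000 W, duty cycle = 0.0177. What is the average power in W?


P_avg = 3000 * 0.0177 = 53.1 W

53.1 W


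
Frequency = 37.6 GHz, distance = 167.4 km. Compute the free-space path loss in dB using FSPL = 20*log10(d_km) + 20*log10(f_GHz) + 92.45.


20*log10(167.4) = 44.48
20*log10(37.6) = 31.5
FSPL = 168.4 dB

168.4 dB


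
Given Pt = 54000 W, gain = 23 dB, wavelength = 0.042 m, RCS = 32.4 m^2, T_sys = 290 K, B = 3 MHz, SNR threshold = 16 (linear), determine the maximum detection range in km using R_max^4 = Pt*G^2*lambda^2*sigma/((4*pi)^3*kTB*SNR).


G_lin = 10^(23/10) = 199.526231
R^4 = 54000 * 199.526231^2 * 0.042^2 * 32.4 / ((4*pi)^3 * 1.38e-23 * 290 * 3000000.0 * 16)
R^4 = 3.22322e17 m^4
R_max = (3.22322e17)^(1/4) = 23827.2 m = 23.8 km

23.8 km


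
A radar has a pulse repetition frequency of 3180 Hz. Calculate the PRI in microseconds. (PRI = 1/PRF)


PRI = 1/3180 = 0.0003144654 s = 314.5 us

314.5 us


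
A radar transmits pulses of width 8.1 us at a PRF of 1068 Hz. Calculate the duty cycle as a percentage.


DC = 8.1e-6 * 1068 * 100 = 0.87%

0.87%


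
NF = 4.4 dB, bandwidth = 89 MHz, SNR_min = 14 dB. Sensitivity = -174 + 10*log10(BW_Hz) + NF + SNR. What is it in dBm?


10*log10(89000000.0) = 79.49
S = -174 + 79.49 + 4.4 + 14 = -76.1 dBm

-76.1 dBm


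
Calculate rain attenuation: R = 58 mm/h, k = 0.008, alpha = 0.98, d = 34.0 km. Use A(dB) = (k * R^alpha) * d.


gamma = 0.008 * 58^0.98 = 0.427809 dB/km
A = 0.427809 * 34.0 = 14.55 dB

14.55 dB


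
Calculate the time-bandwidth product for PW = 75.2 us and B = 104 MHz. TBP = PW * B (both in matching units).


TBP = 75.2 * 104 = 7820.8

7820.8


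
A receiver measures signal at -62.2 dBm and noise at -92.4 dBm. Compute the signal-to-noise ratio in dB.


SNR = -62.2 - (-92.4) = 30.2 dB

30.2 dB


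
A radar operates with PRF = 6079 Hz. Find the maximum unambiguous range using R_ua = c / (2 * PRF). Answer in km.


R_ua = 3e8 / (2 * 6079) = 24675.1 m = 24.7 km

24.7 km


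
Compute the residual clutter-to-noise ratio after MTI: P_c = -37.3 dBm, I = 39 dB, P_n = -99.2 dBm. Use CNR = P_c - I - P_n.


CNR = -37.3 - 39 - (-99.2) = 22.9 dB

22.9 dB


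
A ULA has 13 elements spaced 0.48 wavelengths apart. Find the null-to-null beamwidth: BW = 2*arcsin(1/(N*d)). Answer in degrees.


1/(N*d) = 1/(13*0.48) = 0.160256
BW = 2*arcsin(0.160256) = 18.4 degrees

18.4 degrees


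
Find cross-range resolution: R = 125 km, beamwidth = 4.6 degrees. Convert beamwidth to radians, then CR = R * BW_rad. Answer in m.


BW_rad = 0.080285146
CR = 125000 * 0.080285146 = 10035.6 m

10035.6 m


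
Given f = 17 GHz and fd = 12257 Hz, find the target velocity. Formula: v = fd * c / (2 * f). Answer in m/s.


v = 12257 * 3e8 / (2 * 17000000000.0) = 108.2 m/s

108.2 m/s


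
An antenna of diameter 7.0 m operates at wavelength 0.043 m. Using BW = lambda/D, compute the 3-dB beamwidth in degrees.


BW_rad = 0.043 / 7.0 = 0.006143
BW_deg = 0.35 degrees

0.35 degrees


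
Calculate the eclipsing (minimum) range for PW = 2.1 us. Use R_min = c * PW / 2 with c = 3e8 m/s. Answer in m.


R_min = 3e8 * 2.1e-6 / 2 = 315.0 m

315.0 m


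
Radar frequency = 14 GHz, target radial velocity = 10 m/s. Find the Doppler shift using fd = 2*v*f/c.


fd = 2 * 10 * 14000000000.0 / 3e8 = 933.3 Hz

933.3 Hz


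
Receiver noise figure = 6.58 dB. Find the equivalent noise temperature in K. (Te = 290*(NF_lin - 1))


NF_lin = 10^(6.58/10) = 4.549881
Te = 290 * (4.549881 - 1) = 1029.5 K

1029.5 K


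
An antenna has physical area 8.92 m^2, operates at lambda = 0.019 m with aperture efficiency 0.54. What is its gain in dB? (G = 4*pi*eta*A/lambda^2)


G_linear = 4*pi*0.54*8.92/0.019^2 = 167672.28
G_dB = 10*log10(167672.28) = 52.2 dB

52.2 dB


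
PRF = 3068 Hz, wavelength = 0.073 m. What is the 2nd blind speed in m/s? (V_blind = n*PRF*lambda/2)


V_blind = 2 * 3068 * 0.073 / 2 = 224.0 m/s

224.0 m/s


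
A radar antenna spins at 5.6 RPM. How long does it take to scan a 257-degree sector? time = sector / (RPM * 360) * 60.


t = 257 / (5.6 * 360) * 60 = 7.65 s

7.65 s


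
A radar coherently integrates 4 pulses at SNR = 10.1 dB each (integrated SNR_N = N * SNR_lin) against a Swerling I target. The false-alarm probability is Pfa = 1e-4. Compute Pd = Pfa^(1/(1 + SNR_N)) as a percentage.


SNR_lin = 10^(10.1/10) = 10.23293
SNR_N = 4 * 10.23293 = 40.93172
1/(1 + SNR_N) = 1/41.93172 = 0.0238483
Pd = (1e-4)^0.0238483 = 0.8028
Pd = 80.3%

80.3%


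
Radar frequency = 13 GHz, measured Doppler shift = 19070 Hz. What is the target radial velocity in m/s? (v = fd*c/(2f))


v = 19070 * 3e8 / (2 * 13000000000.0) = 220.0 m/s

220.0 m/s


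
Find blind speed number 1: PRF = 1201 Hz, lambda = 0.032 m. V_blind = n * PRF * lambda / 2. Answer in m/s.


V_blind = 1 * 1201 * 0.032 / 2 = 19.2 m/s

19.2 m/s


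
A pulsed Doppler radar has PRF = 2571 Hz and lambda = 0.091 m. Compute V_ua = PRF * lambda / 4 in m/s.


V_ua = 2571 * 0.091 / 4 = 58.5 m/s

58.5 m/s


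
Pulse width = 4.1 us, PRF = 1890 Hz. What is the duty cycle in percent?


DC = 4.1e-6 * 1890 * 100 = 0.77%

0.77%


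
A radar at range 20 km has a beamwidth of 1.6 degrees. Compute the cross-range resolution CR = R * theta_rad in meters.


BW_rad = 0.027925268
CR = 20000 * 0.027925268 = 558.5 m

558.5 m


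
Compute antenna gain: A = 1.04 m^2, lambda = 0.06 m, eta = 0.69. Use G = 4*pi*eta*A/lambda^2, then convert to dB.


G_linear = 4*pi*0.69*1.04/0.06^2 = 2504.9
G_dB = 10*log10(2504.9) = 34.0 dB

34.0 dB


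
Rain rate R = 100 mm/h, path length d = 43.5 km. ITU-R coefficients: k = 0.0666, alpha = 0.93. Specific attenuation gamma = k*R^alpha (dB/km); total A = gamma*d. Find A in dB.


gamma = 0.0666 * 100^0.93 = 4.824743 dB/km
A = 4.824743 * 43.5 = 209.88 dB

209.88 dB


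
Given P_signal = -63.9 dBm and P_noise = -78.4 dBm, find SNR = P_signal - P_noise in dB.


SNR = -63.9 - (-78.4) = 14.5 dB

14.5 dB


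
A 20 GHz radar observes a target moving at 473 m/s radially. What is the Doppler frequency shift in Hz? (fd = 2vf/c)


fd = 2 * 473 * 20000000000.0 / 3e8 = 63066.7 Hz

63066.7 Hz


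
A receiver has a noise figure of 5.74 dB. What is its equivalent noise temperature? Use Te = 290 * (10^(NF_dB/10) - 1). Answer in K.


NF_lin = 10^(5.74/10) = 3.74973
Te = 290 * (3.74973 - 1) = 797.4 K

797.4 K


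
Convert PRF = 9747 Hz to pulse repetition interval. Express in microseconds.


PRI = 1/9747 = 0.0001025957 s = 102.6 us

102.6 us


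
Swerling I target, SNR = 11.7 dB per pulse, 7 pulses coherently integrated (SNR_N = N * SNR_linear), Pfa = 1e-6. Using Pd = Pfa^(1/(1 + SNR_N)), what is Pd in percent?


SNR_lin = 10^(11.7/10) = 14.79108
SNR_N = 7 * 14.79108 = 103.53756
1/(1 + SNR_N) = 1/104.53756 = 0.0095659
Pd = (1e-6)^0.0095659 = 0.8762
Pd = 87.6%

87.6%


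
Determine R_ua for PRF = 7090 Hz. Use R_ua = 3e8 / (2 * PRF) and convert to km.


R_ua = 3e8 / (2 * 7090) = 21156.6 m = 21.2 km

21.2 km


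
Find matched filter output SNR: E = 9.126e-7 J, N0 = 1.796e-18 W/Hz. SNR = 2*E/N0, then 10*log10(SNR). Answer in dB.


SNR_lin = 2 * 9.126e-7 / 1.796e-18 = 1.016e12
SNR_dB = 10*log10(1.016e12) = 120.1 dB

120.1 dB


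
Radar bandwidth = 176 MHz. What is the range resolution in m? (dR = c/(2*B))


dR = 3e8 / (2 * 176000000.0) = 0.85 m

0.85 m


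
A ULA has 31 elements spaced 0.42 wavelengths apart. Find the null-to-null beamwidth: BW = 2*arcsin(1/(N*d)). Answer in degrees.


1/(N*d) = 1/(31*0.42) = 0.076805
BW = 2*arcsin(0.076805) = 8.8 degrees

8.8 degrees


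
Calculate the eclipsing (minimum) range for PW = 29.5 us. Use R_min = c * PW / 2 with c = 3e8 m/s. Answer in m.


R_min = 3e8 * 29.5e-6 / 2 = 4425.0 m

4425.0 m


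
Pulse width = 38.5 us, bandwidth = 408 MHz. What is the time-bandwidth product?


TBP = 38.5 * 408 = 15708.0

15708.0


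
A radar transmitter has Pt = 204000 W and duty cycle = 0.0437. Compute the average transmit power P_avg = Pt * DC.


P_avg = 204000 * 0.0437 = 8914.8 W

8914.8 W


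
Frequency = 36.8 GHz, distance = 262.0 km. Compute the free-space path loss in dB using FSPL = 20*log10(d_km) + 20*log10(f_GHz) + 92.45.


20*log10(262.0) = 48.37
20*log10(36.8) = 31.32
FSPL = 172.1 dB

172.1 dB


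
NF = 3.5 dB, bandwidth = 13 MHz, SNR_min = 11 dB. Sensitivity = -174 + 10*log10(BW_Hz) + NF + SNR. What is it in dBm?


10*log10(13000000.0) = 71.14
S = -174 + 71.14 + 3.5 + 11 = -88.4 dBm

-88.4 dBm


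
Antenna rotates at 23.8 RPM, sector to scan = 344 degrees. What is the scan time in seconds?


t = 344 / (23.8 * 360) * 60 = 2.41 s

2.41 s


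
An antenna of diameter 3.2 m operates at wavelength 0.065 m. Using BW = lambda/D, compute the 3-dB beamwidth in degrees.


BW_rad = 0.065 / 3.2 = 0.020313
BW_deg = 1.16 degrees

1.16 degrees


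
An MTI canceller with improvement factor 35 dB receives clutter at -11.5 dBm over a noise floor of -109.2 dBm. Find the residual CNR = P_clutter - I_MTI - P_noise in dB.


CNR = -11.5 - 35 - (-109.2) = 62.7 dB

62.7 dB


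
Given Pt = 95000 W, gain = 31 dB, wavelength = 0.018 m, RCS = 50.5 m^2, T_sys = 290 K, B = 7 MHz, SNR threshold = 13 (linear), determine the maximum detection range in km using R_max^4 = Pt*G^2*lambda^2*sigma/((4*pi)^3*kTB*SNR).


G_lin = 10^(31/10) = 1258.925412
R^4 = 95000 * 1258.925412^2 * 0.018^2 * 50.5 / ((4*pi)^3 * 1.38e-23 * 290 * 7000000.0 * 13)
R^4 = 3.40888e18 m^4
R_max = (3.40888e18)^(1/4) = 42968.8 m = 43.0 km

43.0 km


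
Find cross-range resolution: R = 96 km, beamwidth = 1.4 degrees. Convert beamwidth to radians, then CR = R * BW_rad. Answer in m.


BW_rad = 0.02443461
CR = 96000 * 0.02443461 = 2345.7 m

2345.7 m


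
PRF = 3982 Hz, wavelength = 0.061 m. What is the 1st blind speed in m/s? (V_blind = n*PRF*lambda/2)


V_blind = 1 * 3982 * 0.061 / 2 = 121.5 m/s

121.5 m/s


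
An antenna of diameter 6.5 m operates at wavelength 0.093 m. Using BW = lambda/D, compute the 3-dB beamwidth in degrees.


BW_rad = 0.093 / 6.5 = 0.014308
BW_deg = 0.82 degrees

0.82 degrees


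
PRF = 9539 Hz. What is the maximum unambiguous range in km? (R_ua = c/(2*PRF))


R_ua = 3e8 / (2 * 9539) = 15724.9 m = 15.7 km

15.7 km


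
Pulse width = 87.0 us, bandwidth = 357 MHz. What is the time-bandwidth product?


TBP = 87.0 * 357 = 31059.0

31059.0


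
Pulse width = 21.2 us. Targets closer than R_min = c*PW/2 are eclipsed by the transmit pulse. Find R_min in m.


R_min = 3e8 * 21.2e-6 / 2 = 3180.0 m

3180.0 m


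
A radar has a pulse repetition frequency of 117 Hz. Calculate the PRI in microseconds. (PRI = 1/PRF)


PRI = 1/117 = 0.0085470085 s = 8547.0 us

8547.0 us


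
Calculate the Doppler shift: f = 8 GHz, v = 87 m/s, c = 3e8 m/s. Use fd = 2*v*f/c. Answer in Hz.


fd = 2 * 87 * 8000000000.0 / 3e8 = 4640.0 Hz

4640.0 Hz


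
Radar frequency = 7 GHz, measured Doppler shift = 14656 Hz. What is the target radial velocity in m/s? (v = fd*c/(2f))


v = 14656 * 3e8 / (2 * 7000000000.0) = 314.1 m/s

314.1 m/s


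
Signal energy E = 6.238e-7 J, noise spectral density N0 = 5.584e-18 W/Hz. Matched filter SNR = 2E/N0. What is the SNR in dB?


SNR_lin = 2 * 6.238e-7 / 5.584e-18 = 2.234e11
SNR_dB = 10*log10(2.234e11) = 113.5 dB

113.5 dB


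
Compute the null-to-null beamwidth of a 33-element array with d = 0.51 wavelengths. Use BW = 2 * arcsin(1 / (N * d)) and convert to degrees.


1/(N*d) = 1/(33*0.51) = 0.059418
BW = 2*arcsin(0.059418) = 6.8 degrees

6.8 degrees


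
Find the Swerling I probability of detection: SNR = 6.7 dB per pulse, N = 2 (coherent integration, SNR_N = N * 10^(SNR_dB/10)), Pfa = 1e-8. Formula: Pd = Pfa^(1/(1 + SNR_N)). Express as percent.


SNR_lin = 10^(6.7/10) = 4.67735
SNR_N = 2 * 4.67735 = 9.3547
1/(1 + SNR_N) = 1/10.3547 = 0.0965745
Pd = (1e-8)^0.0965745 = 0.16881
Pd = 16.9%

16.9%


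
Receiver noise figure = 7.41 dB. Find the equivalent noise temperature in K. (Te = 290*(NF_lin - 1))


NF_lin = 10^(7.41/10) = 5.508077
Te = 290 * (5.508077 - 1) = 1307.3 K

1307.3 K


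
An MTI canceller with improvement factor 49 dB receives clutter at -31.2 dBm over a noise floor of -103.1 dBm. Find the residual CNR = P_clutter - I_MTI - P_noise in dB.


CNR = -31.2 - 49 - (-103.1) = 22.9 dB

22.9 dB


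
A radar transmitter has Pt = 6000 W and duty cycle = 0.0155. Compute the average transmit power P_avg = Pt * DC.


P_avg = 6000 * 0.0155 = 93.0 W

93.0 W


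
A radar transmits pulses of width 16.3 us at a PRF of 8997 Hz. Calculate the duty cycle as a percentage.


DC = 16.3e-6 * 8997 * 100 = 14.67%

14.67%


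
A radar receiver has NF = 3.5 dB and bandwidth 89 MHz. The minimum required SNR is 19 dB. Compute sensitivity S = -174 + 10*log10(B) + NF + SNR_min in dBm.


10*log10(89000000.0) = 79.49
S = -174 + 79.49 + 3.5 + 19 = -72.0 dBm

-72.0 dBm


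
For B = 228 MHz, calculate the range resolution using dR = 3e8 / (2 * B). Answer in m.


dR = 3e8 / (2 * 228000000.0) = 0.66 m

0.66 m


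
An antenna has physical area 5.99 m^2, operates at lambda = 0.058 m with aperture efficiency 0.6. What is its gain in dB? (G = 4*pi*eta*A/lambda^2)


G_linear = 4*pi*0.6*5.99/0.058^2 = 13425.55
G_dB = 10*log10(13425.55) = 41.3 dB

41.3 dB


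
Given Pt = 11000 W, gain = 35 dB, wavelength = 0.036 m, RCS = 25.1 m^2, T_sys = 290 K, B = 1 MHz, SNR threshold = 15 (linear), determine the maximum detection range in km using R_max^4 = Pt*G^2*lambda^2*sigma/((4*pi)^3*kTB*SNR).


G_lin = 10^(35/10) = 3162.27766
R^4 = 11000 * 3162.27766^2 * 0.036^2 * 25.1 / ((4*pi)^3 * 1.38e-23 * 290 * 1000000.0 * 15)
R^4 = 3.00382e19 m^4
R_max = (3.00382e19)^(1/4) = 74031.8 m = 74.0 km

74.0 km


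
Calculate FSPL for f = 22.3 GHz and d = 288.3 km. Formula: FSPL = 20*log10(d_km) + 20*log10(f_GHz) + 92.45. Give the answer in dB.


20*log10(288.3) = 49.2
20*log10(22.3) = 26.97
FSPL = 168.6 dB

168.6 dB


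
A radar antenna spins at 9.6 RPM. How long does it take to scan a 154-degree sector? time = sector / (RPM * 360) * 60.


t = 154 / (9.6 * 360) * 60 = 2.67 s

2.67 s


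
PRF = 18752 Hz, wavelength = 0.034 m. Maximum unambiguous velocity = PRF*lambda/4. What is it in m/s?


V_ua = 18752 * 0.034 / 4 = 159.4 m/s

159.4 m/s


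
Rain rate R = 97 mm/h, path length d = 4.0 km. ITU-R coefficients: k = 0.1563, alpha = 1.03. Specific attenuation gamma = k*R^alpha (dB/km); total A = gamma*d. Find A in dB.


gamma = 0.1563 * 97^1.03 = 17.391373 dB/km
A = 17.391373 * 4.0 = 69.57 dB

69.57 dB


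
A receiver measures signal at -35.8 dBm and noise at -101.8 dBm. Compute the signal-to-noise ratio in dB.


SNR = -35.8 - (-101.8) = 66.0 dB

66.0 dB


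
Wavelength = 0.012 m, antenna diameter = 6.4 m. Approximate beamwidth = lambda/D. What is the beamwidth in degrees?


BW_rad = 0.012 / 6.4 = 0.001875
BW_deg = 0.11 degrees

0.11 degrees


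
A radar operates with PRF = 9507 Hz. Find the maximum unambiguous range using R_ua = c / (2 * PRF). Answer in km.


R_ua = 3e8 / (2 * 9507) = 15777.8 m = 15.8 km

15.8 km


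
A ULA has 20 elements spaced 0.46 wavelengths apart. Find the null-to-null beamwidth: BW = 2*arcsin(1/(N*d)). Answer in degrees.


1/(N*d) = 1/(20*0.46) = 0.108696
BW = 2*arcsin(0.108696) = 12.5 degrees

12.5 degrees


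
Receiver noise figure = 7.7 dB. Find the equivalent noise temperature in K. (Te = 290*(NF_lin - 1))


NF_lin = 10^(7.7/10) = 5.888437
Te = 290 * (5.888437 - 1) = 1417.6 K

1417.6 K


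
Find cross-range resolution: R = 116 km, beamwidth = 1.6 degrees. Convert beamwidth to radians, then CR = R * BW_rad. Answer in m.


BW_rad = 0.027925268
CR = 116000 * 0.027925268 = 3239.3 m

3239.3 m


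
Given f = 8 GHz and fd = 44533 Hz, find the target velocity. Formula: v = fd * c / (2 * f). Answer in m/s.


v = 44533 * 3e8 / (2 * 8000000000.0) = 835.0 m/s

835.0 m/s


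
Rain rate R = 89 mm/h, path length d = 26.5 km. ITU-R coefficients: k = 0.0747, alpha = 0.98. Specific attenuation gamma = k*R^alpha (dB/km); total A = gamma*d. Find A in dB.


gamma = 0.0747 * 89^0.98 = 6.07747 dB/km
A = 6.07747 * 26.5 = 161.05 dB

161.05 dB


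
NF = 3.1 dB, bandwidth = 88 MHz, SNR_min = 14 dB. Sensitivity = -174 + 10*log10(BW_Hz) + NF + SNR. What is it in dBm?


10*log10(88000000.0) = 79.44
S = -174 + 79.44 + 3.1 + 14 = -77.5 dBm

-77.5 dBm


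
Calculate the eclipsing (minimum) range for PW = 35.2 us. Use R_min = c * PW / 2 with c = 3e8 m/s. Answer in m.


R_min = 3e8 * 35.2e-6 / 2 = 5280.0 m

5280.0 m


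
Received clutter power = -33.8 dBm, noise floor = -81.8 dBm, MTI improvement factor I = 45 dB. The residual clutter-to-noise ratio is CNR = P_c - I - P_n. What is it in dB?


CNR = -33.8 - 45 - (-81.8) = 3.0 dB

3.0 dB


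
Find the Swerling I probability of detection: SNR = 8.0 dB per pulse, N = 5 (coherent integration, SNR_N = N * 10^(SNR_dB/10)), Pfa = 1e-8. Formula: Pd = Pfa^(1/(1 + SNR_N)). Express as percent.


SNR_lin = 10^(8.0/10) = 6.30957
SNR_N = 5 * 6.30957 = 31.54785
1/(1 + SNR_N) = 1/32.54785 = 0.030724
Pd = (1e-8)^0.030724 = 0.56782
Pd = 56.8%

56.8%


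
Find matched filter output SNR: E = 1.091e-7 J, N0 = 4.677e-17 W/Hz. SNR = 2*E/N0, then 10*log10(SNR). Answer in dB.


SNR_lin = 2 * 1.091e-7 / 4.677e-17 = 4.665e9
SNR_dB = 10*log10(4.665e9) = 96.7 dB

96.7 dB


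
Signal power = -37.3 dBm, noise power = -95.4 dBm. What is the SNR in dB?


SNR = -37.3 - (-95.4) = 58.1 dB

58.1 dB


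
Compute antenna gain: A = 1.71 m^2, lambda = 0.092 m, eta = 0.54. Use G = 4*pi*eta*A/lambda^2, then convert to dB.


G_linear = 4*pi*0.54*1.71/0.092^2 = 1370.96
G_dB = 10*log10(1370.96) = 31.4 dB

31.4 dB


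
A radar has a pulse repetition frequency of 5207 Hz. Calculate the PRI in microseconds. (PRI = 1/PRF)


PRI = 1/5207 = 0.0001920492 s = 192.0 us

192.0 us


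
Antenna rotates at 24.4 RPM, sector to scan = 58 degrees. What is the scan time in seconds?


t = 58 / (24.4 * 360) * 60 = 0.4 s

0.4 s


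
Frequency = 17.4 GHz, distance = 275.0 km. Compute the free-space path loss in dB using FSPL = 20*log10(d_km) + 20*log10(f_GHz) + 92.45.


20*log10(275.0) = 48.79
20*log10(17.4) = 24.81
FSPL = 166.0 dB

166.0 dB


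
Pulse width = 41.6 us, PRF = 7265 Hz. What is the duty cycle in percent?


DC = 41.6e-6 * 7265 * 100 = 30.22%

30.22%


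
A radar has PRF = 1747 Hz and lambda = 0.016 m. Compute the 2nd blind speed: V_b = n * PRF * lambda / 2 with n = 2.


V_blind = 2 * 1747 * 0.016 / 2 = 28.0 m/s

28.0 m/s


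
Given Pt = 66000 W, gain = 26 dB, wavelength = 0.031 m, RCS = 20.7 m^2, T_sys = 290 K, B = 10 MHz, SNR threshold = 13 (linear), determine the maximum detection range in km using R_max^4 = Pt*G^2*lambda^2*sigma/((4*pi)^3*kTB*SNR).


G_lin = 10^(26/10) = 398.107171
R^4 = 66000 * 398.107171^2 * 0.031^2 * 20.7 / ((4*pi)^3 * 1.38e-23 * 290 * 10000000.0 * 13)
R^4 = 2.01552e17 m^4
R_max = (2.01552e17)^(1/4) = 21188.3 m = 21.2 km

21.2 km


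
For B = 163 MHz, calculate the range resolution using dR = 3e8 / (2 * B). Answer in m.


dR = 3e8 / (2 * 163000000.0) = 0.92 m

0.92 m


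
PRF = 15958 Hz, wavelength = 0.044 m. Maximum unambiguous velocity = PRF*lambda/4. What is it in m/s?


V_ua = 15958 * 0.044 / 4 = 175.5 m/s

175.5 m/s


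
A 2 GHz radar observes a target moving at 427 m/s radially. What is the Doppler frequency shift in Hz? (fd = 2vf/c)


fd = 2 * 427 * 2000000000.0 / 3e8 = 5693.3 Hz

5693.3 Hz


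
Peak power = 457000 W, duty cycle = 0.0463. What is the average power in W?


P_avg = 457000 * 0.0463 = 21159.1 W

21159.1 W


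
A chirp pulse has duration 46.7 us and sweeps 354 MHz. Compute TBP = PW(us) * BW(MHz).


TBP = 46.7 * 354 = 16531.8

16531.8


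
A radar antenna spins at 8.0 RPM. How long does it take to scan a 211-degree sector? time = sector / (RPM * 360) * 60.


t = 211 / (8.0 * 360) * 60 = 4.4 s

4.4 s


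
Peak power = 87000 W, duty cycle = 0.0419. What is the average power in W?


P_avg = 87000 * 0.0419 = 3645.3 W

3645.3 W


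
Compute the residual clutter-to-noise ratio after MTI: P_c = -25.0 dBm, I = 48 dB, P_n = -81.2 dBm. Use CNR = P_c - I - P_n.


CNR = -25.0 - 48 - (-81.2) = 8.2 dB

8.2 dB


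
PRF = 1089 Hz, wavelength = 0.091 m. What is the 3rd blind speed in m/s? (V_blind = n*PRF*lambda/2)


V_blind = 3 * 1089 * 0.091 / 2 = 148.6 m/s

148.6 m/s


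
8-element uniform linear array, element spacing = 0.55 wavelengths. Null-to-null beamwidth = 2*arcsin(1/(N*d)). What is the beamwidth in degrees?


1/(N*d) = 1/(8*0.55) = 0.227273
BW = 2*arcsin(0.227273) = 26.3 degrees

26.3 degrees


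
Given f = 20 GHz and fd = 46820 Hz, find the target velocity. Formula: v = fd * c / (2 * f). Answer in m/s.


v = 46820 * 3e8 / (2 * 20000000000.0) = 351.2 m/s

351.2 m/s


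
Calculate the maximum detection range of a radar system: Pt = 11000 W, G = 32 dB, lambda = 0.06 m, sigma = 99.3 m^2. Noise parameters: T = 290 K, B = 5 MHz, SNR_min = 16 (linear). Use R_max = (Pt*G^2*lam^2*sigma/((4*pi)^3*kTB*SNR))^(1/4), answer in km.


G_lin = 10^(32/10) = 1584.893192
R^4 = 11000 * 1584.893192^2 * 0.06^2 * 99.3 / ((4*pi)^3 * 1.38e-23 * 290 * 5000000.0 * 16)
R^4 = 1.5547e19 m^4
R_max = (1.5547e19)^(1/4) = 62793.1 m = 62.8 km

62.8 km


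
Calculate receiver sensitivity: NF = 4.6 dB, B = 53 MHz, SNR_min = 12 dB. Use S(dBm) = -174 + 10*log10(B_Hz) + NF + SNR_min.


10*log10(53000000.0) = 77.24
S = -174 + 77.24 + 4.6 + 12 = -80.2 dBm

-80.2 dBm


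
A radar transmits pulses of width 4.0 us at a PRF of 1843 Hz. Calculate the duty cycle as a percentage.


DC = 4.0e-6 * 1843 * 100 = 0.74%

0.74%


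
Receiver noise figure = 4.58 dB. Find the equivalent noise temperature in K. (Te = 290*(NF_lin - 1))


NF_lin = 10^(4.58/10) = 2.870781
Te = 290 * (2.870781 - 1) = 542.5 K

542.5 K


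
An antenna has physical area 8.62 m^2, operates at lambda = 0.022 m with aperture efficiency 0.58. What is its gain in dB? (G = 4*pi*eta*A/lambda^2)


G_linear = 4*pi*0.58*8.62/0.022^2 = 129807.49
G_dB = 10*log10(129807.49) = 51.1 dB

51.1 dB


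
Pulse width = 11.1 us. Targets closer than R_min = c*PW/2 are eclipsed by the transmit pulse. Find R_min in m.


R_min = 3e8 * 11.1e-6 / 2 = 1665.0 m

1665.0 m


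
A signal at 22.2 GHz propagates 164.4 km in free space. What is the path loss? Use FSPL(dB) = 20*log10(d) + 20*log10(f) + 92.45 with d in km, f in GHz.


20*log10(164.4) = 44.32
20*log10(22.2) = 26.93
FSPL = 163.7 dB

163.7 dB


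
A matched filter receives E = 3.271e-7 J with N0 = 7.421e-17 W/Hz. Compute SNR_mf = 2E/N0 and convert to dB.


SNR_lin = 2 * 3.271e-7 / 7.421e-17 = 8.816e9
SNR_dB = 10*log10(8.816e9) = 99.5 dB

99.5 dB


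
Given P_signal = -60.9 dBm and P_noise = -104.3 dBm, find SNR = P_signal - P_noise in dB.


SNR = -60.9 - (-104.3) = 43.4 dB

43.4 dB


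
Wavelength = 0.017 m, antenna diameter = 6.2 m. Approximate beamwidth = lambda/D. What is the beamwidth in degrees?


BW_rad = 0.017 / 6.2 = 0.002742
BW_deg = 0.16 degrees

0.16 degrees


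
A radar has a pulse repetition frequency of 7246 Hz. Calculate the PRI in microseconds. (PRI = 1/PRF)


PRI = 1/7246 = 0.0001380072 s = 138.0 us

138.0 us


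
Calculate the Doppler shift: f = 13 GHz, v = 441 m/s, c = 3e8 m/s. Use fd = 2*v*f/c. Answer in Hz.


fd = 2 * 441 * 13000000000.0 / 3e8 = 38220.0 Hz

38220.0 Hz


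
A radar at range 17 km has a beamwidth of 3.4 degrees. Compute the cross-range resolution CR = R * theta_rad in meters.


BW_rad = 0.059341195
CR = 17000 * 0.059341195 = 1008.8 m

1008.8 m


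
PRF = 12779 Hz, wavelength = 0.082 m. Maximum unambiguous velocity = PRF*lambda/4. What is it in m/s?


V_ua = 12779 * 0.082 / 4 = 262.0 m/s

262.0 m/s


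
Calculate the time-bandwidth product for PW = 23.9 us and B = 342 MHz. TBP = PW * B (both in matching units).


TBP = 23.9 * 342 = 8173.8

8173.8


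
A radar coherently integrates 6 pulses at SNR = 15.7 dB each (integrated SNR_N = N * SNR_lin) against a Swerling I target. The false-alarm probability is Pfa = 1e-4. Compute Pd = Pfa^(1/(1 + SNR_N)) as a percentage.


SNR_lin = 10^(15.7/10) = 37.15352
SNR_N = 6 * 37.15352 = 222.92112
1/(1 + SNR_N) = 1/223.92112 = 0.0044659
Pd = (1e-4)^0.0044659 = 0.9597
Pd = 96.0%

96.0%


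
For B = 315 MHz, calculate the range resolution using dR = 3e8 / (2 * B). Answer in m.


dR = 3e8 / (2 * 315000000.0) = 0.48 m

0.48 m


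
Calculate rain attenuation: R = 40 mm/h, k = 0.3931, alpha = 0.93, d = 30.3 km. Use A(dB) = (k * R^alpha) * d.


gamma = 0.3931 * 40^0.93 = 12.145596 dB/km
A = 12.145596 * 30.3 = 368.01 dB

368.01 dB


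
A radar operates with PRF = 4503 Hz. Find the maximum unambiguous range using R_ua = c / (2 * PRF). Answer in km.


R_ua = 3e8 / (2 * 4503) = 33311.1 m = 33.3 km

33.3 km


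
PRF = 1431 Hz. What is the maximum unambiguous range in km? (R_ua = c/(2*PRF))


R_ua = 3e8 / (2 * 1431) = 104821.8 m = 104.8 km

104.8 km


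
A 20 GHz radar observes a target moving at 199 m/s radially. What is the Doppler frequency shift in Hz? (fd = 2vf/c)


fd = 2 * 199 * 20000000000.0 / 3e8 = 26533.3 Hz

26533.3 Hz


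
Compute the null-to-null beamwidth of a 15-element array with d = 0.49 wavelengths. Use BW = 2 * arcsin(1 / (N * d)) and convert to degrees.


1/(N*d) = 1/(15*0.49) = 0.136054
BW = 2*arcsin(0.136054) = 15.6 degrees

15.6 degrees


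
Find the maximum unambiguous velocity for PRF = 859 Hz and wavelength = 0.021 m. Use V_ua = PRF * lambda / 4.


V_ua = 859 * 0.021 / 4 = 4.5 m/s

4.5 m/s


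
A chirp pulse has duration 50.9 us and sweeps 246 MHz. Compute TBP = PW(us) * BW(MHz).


TBP = 50.9 * 246 = 12521.4

12521.4


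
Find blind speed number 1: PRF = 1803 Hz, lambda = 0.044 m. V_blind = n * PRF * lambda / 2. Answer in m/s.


V_blind = 1 * 1803 * 0.044 / 2 = 39.7 m/s

39.7 m/s


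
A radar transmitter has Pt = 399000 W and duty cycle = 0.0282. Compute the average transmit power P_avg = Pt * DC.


P_avg = 399000 * 0.0282 = 11251.8 W

11251.8 W


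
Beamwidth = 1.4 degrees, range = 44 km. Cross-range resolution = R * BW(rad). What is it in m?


BW_rad = 0.02443461
CR = 44000 * 0.02443461 = 1075.1 m

1075.1 m


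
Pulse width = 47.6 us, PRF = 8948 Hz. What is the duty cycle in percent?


DC = 47.6e-6 * 8948 * 100 = 42.59%

42.59%


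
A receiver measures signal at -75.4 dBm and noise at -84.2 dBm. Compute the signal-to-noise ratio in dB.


SNR = -75.4 - (-84.2) = 8.8 dB

8.8 dB


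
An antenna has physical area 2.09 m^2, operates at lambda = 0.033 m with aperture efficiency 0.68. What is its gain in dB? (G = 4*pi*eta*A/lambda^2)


G_linear = 4*pi*0.68*2.09/0.033^2 = 16399.75
G_dB = 10*log10(16399.75) = 42.1 dB

42.1 dB


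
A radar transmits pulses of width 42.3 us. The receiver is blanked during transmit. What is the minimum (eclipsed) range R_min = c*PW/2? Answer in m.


R_min = 3e8 * 42.3e-6 / 2 = 6345.0 m

6345.0 m


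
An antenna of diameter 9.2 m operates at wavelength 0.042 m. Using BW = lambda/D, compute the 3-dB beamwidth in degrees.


BW_rad = 0.042 / 9.2 = 0.004565
BW_deg = 0.26 degrees

0.26 degrees


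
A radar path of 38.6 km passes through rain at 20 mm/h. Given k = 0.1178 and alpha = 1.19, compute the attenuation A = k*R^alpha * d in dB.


gamma = 0.1178 * 20^1.19 = 4.16266 dB/km
A = 4.16266 * 38.6 = 160.68 dB

160.68 dB


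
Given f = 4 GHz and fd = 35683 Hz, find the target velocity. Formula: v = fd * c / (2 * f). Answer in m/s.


v = 35683 * 3e8 / (2 * 4000000000.0) = 1338.1 m/s

1338.1 m/s


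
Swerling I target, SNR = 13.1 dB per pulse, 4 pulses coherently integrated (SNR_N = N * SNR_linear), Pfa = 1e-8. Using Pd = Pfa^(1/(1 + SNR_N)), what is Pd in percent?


SNR_lin = 10^(13.1/10) = 20.41738
SNR_N = 4 * 20.41738 = 81.66952
1/(1 + SNR_N) = 1/82.66952 = 0.0120964
Pd = (1e-8)^0.0120964 = 0.80026
Pd = 80.0%

80.0%


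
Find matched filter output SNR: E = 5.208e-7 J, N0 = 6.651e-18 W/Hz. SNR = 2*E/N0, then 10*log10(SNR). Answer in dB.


SNR_lin = 2 * 5.208e-7 / 6.651e-18 = 1.566e11
SNR_dB = 10*log10(1.566e11) = 111.9 dB

111.9 dB


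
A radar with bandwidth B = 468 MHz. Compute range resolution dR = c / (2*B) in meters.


dR = 3e8 / (2 * 468000000.0) = 0.32 m

0.32 m


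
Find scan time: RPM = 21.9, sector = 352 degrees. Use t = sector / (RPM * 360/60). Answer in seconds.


t = 352 / (21.9 * 360) * 60 = 2.68 s

2.68 s


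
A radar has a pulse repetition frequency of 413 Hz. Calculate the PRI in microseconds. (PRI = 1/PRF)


PRI = 1/413 = 0.0024213075 s = 2421.3 us

2421.3 us


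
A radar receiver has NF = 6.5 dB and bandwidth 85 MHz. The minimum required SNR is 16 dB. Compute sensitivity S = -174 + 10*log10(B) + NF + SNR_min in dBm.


10*log10(85000000.0) = 79.29
S = -174 + 79.29 + 6.5 + 16 = -72.2 dBm

-72.2 dBm


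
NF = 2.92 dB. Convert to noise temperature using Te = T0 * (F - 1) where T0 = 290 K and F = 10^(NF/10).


NF_lin = 10^(2.92/10) = 1.958845
Te = 290 * (1.958845 - 1) = 278.1 K

278.1 K


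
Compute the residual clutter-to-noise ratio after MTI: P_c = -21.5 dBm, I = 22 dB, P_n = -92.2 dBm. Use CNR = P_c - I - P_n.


CNR = -21.5 - 22 - (-92.2) = 48.7 dB

48.7 dB


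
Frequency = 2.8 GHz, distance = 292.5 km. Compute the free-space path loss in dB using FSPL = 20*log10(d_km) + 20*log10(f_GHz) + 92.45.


20*log10(292.5) = 49.32
20*log10(2.8) = 8.94
FSPL = 150.7 dB

150.7 dB


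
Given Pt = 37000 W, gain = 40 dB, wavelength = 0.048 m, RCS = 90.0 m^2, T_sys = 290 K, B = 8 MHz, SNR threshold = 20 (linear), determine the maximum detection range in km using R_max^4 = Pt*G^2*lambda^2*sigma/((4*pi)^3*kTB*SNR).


G_lin = 10^(40/10) = 10000.0
R^4 = 37000 * 10000.0^2 * 0.048^2 * 90.0 / ((4*pi)^3 * 1.38e-23 * 290 * 8000000.0 * 20)
R^4 = 6.0381e20 m^4
R_max = (6.0381e20)^(1/4) = 156756.3 m = 156.8 km

156.8 km


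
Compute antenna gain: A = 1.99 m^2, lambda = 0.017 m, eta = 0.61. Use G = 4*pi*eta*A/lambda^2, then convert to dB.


G_linear = 4*pi*0.61*1.99/0.017^2 = 52783.1
G_dB = 10*log10(52783.1) = 47.2 dB

47.2 dB


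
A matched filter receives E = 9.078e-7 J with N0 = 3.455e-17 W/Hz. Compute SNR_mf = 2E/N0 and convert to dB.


SNR_lin = 2 * 9.078e-7 / 3.455e-17 = 5.255e10
SNR_dB = 10*log10(5.255e10) = 107.2 dB

107.2 dB


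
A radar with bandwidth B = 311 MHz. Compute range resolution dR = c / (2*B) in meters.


dR = 3e8 / (2 * 311000000.0) = 0.48 m

0.48 m


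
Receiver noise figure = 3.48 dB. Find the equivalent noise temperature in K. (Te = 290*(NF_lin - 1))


NF_lin = 10^(3.48/10) = 2.228435
Te = 290 * (2.228435 - 1) = 356.2 K

356.2 K


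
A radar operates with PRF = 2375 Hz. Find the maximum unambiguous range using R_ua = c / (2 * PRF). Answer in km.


R_ua = 3e8 / (2 * 2375) = 63157.9 m = 63.2 km

63.2 km


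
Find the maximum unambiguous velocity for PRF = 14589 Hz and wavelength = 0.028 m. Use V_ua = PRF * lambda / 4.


V_ua = 14589 * 0.028 / 4 = 102.1 m/s

102.1 m/s


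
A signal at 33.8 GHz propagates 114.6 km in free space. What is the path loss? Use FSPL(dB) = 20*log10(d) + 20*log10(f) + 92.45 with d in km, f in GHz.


20*log10(114.6) = 41.18
20*log10(33.8) = 30.58
FSPL = 164.2 dB

164.2 dB


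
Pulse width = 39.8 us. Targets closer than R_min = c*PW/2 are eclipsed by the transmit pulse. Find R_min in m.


R_min = 3e8 * 39.8e-6 / 2 = 5970.0 m

5970.0 m


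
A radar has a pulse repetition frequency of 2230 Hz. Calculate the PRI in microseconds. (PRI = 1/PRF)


PRI = 1/2230 = 0.0004484305 s = 448.4 us

448.4 us


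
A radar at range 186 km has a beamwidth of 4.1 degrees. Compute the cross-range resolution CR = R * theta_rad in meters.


BW_rad = 0.071558499
CR = 186000 * 0.071558499 = 13309.9 m

13309.9 m


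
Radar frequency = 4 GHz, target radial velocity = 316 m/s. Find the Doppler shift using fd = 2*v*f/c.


fd = 2 * 316 * 4000000000.0 / 3e8 = 8426.7 Hz

8426.7 Hz


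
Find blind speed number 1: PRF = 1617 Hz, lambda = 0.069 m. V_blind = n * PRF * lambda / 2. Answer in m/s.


V_blind = 1 * 1617 * 0.069 / 2 = 55.8 m/s

55.8 m/s


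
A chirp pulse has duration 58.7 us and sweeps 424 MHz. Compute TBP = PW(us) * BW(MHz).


TBP = 58.7 * 424 = 24888.8

24888.8


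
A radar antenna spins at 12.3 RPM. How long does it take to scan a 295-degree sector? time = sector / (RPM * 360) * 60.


t = 295 / (12.3 * 360) * 60 = 4.0 s

4.0 s


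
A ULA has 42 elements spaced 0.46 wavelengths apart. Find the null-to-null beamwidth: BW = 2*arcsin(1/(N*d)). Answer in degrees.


1/(N*d) = 1/(42*0.46) = 0.05176
BW = 2*arcsin(0.05176) = 5.9 degrees

5.9 degrees


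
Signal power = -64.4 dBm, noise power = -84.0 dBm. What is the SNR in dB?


SNR = -64.4 - (-84.0) = 19.6 dB

19.6 dB


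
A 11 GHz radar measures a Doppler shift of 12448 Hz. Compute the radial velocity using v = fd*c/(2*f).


v = 12448 * 3e8 / (2 * 11000000000.0) = 169.7 m/s

169.7 m/s


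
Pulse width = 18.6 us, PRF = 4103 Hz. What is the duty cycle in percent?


DC = 18.6e-6 * 4103 * 100 = 7.63%

7.63%


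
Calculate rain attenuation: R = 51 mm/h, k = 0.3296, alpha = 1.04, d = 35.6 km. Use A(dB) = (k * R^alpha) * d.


gamma = 0.3296 * 51^1.04 = 19.672529 dB/km
A = 19.672529 * 35.6 = 700.34 dB

700.34 dB


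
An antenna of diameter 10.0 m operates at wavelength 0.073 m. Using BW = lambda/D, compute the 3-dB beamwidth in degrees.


BW_rad = 0.073 / 10.0 = 0.0073
BW_deg = 0.42 degrees

0.42 degrees


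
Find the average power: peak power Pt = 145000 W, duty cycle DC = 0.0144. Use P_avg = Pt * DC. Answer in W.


P_avg = 145000 * 0.0144 = 2088.0 W

2088.0 W


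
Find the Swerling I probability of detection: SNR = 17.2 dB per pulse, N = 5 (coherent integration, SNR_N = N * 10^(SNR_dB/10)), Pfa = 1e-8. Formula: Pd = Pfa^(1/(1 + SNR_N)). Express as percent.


SNR_lin = 10^(17.2/10) = 52.48075
SNR_N = 5 * 52.48075 = 262.40375
1/(1 + SNR_N) = 1/263.40375 = 0.0037965
Pd = (1e-8)^0.0037965 = 0.93246
Pd = 93.2%

93.2%


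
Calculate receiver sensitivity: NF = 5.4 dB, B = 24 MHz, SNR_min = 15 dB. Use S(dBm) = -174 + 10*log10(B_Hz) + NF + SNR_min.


10*log10(24000000.0) = 73.8
S = -174 + 73.8 + 5.4 + 15 = -79.8 dBm

-79.8 dBm


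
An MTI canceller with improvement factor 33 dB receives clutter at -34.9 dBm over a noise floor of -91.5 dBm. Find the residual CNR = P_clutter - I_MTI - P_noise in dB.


CNR = -34.9 - 33 - (-91.5) = 23.6 dB

23.6 dB


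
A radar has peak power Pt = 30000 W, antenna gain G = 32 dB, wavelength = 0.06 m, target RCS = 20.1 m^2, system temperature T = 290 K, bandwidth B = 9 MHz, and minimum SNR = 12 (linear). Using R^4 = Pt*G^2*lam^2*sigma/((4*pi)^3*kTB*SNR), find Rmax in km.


G_lin = 10^(32/10) = 1584.893192
R^4 = 30000 * 1584.893192^2 * 0.06^2 * 20.1 / ((4*pi)^3 * 1.38e-23 * 290 * 9000000.0 * 12)
R^4 = 6.35754e18 m^4
R_max = (6.35754e18)^(1/4) = 50213.7 m = 50.2 km

50.2 km


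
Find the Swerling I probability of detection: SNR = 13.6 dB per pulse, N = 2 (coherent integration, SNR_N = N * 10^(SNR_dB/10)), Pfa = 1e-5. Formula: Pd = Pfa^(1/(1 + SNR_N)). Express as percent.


SNR_lin = 10^(13.6/10) = 22.90868
SNR_N = 2 * 22.90868 = 45.81736
1/(1 + SNR_N) = 1/46.81736 = 0.0213596
Pd = (1e-5)^0.0213596 = 0.78199
Pd = 78.2%

78.2%


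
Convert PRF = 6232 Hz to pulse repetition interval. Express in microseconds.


PRI = 1/6232 = 0.0001604621 s = 160.5 us

160.5 us


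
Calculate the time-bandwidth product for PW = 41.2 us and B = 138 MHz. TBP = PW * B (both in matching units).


TBP = 41.2 * 138 = 5685.6

5685.6


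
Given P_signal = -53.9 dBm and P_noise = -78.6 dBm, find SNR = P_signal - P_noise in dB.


SNR = -53.9 - (-78.6) = 24.7 dB

24.7 dB


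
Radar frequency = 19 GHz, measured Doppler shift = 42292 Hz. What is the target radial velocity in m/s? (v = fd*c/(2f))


v = 42292 * 3e8 / (2 * 19000000000.0) = 333.9 m/s

333.9 m/s


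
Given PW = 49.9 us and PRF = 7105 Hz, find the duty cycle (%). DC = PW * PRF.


DC = 49.9e-6 * 7105 * 100 = 35.45%

35.45%


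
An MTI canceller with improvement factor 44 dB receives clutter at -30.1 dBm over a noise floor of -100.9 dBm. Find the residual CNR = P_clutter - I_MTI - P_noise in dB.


CNR = -30.1 - 44 - (-100.9) = 26.8 dB

26.8 dB


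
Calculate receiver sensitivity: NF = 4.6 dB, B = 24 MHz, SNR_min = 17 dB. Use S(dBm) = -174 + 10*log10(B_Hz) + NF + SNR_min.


10*log10(24000000.0) = 73.8
S = -174 + 73.8 + 4.6 + 17 = -78.6 dBm

-78.6 dBm


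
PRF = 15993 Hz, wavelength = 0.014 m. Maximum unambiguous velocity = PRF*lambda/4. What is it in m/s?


V_ua = 15993 * 0.014 / 4 = 56.0 m/s

56.0 m/s


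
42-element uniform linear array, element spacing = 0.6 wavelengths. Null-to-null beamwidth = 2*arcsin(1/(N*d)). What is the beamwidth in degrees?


1/(N*d) = 1/(42*0.6) = 0.039683
BW = 2*arcsin(0.039683) = 4.5 degrees

4.5 degrees


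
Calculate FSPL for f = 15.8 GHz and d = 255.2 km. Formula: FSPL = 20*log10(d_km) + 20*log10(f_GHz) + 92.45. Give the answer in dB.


20*log10(255.2) = 48.14
20*log10(15.8) = 23.97
FSPL = 164.6 dB

164.6 dB


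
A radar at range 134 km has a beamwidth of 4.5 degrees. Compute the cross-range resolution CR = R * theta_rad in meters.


BW_rad = 0.078539816
CR = 134000 * 0.078539816 = 10524.3 m

10524.3 m


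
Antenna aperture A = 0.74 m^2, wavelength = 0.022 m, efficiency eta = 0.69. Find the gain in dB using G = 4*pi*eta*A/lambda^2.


G_linear = 4*pi*0.69*0.74/0.022^2 = 13257.0
G_dB = 10*log10(13257.0) = 41.2 dB

41.2 dB
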